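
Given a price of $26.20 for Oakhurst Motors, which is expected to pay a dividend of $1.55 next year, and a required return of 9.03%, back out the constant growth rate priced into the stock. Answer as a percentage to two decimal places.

3.11%

From P₀ = D₁/(r − g), the implied growth is g = r − D₁/P₀.
g = 0.0903 − 1.55/26.20 = 0.0903 − 0.05916 = 0.03114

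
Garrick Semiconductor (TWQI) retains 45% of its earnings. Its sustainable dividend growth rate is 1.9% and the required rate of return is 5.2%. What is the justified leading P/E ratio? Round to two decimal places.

Payout ratio b = 1 − 0.45 = 0.55.
Justified leading P/E = b/(r−g) = 0.55/(0.052−0.019) = 16.6667

16.67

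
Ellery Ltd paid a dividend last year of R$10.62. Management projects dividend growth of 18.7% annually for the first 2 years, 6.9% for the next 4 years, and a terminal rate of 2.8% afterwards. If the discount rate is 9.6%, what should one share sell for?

R$241.23

Three-stage DDM. Project D₁…D_6; terminal Gordon value at t=6 with g = 0.028; discount at r = 0.096.
D_1 = 12.6059
D_2 = 14.9633
D_3 = 15.9957
D_4 = 17.0994
D_5 = 18.2793
D_6 = 19.5405
TV_6 = 20.0877/(0.096−0.028) = 295.4071
P₀ = Σ Dₜ/(1+r)ᵗ + TV_6/(1+r)^6 = 241.2260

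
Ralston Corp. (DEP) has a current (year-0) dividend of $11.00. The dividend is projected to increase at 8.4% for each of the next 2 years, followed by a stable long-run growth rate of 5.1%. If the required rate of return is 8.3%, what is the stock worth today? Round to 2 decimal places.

$383.98

Two-stage DDM. Project D₁…D_2 at 0.084, terminal growth 0.051, discount at r = 0.083.
D_1 = 11.9240
D_2 = 12.9256
Terminal value at t=2: TV = D_3/(r−g) = 13.5848/(0.083−0.051) = 424.5257
P₀ = 11.9240/(1+0.083)^1 + 12.9256/(1+0.083)^2 + 424.5257/(1+0.083)^2 = 383.9792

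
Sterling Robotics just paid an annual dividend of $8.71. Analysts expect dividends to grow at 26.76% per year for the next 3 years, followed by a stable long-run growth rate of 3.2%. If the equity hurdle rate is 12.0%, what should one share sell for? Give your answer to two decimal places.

$181.73

Two-stage DDM. Project D₁…D_3 at 0.2676, terminal growth 0.032, discount at r = 0.12.
D_1 = 11.0408
D_2 = 13.9953
D_3 = 17.7405
Terminal value at t=3: TV = D_4/(r−g) = 18.3082/(0.12−0.032) = 208.0472
P₀ = 11.0408/(1+0.12)^1 + 13.9953/(1+0.12)^2 + 17.7405/(1+0.12)^3 + 208.0472/(1+0.12)^3 = 181.7260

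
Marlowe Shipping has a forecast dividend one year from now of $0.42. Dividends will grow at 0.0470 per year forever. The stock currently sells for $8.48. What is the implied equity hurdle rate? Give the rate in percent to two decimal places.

9.65%

Rearranging the constant-growth DDM: r = D₁/P₀ + g.
r = 0.4200 / 8.48 + 0.047 = 0.04953 + 0.047 = 0.09653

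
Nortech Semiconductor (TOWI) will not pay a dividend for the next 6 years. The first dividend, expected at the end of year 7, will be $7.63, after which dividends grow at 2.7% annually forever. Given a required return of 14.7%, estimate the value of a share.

Deferred-dividend DDM. At t=6 the remaining stream is a growing perpetuity with first payment D_7 = 7.63.
V_6 = D_7/(r−g) = 7.63/(0.147−0.027) = 63.5833
P₀ = V_6/(1+r)^6 = 63.5833/(1+0.147)^6 = 27.9230

$27.92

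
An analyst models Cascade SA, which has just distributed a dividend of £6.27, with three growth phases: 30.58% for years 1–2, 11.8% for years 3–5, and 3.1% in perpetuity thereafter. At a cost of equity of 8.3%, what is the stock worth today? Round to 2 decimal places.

£244.65

Three-stage DDM. Project D₁…D_5; terminal Gordon value at t=5 with g = 0.031; discount at r = 0.083.
D_1 = 8.1874
D_2 = 10.6911
D_3 = 11.9526
D_4 = 13.3630
D_5 = 14.9399
TV_5 = 15.4030/(0.083−0.031) = 296.2113
P₀ = Σ Dₜ/(1+r)ᵗ + TV_5/(1+r)^5 = 244.6460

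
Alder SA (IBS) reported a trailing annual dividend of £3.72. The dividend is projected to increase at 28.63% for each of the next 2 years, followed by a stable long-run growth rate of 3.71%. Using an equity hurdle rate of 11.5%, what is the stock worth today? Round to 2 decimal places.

Two-stage DDM. Project D₁…D_2 at 0.2863, terminal growth 0.0371, discount at r = 0.115.
D_1 = 4.7850
D_2 = 6.1550
Terminal value at t=2: TV = D_3/(r−g) = 6.3833/(0.115−0.0371) = 81.9428
P₀ = 4.7850/(1+0.115)^1 + 6.1550/(1+0.115)^2 + 81.9428/(1+0.115)^2 = 75.1538

£75.15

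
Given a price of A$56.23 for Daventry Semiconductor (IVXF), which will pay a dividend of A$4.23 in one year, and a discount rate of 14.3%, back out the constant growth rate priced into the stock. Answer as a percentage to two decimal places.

From P₀ = D₁/(r − g), the implied growth is g = r − D₁/P₀.
g = 0.143 − 4.23/56.23 = 0.143 − 0.07523 = 0.06777

6.78%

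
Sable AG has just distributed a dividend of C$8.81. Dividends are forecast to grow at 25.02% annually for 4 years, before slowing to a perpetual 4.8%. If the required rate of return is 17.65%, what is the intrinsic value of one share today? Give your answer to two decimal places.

Two-stage DDM. Project D₁…D_4 at 0.2502, terminal growth 0.048, discount at r = 0.1765.
D_1 = 11.0143
D_2 = 13.7700
D_3 = 17.2153
D_4 = 21.5226
Terminal value at t=4: TV = D_5/(r−g) = 22.5556/(0.1765−0.048) = 175.5303
P₀ = 11.0143/(1+0.1765)^1 + 13.7700/(1+0.1765)^2 + 17.2153/(1+0.1765)^3 + 21.5226/(1+0.1765)^4 + 175.5303/(1+0.1765)^4 = 132.7343

C$132.73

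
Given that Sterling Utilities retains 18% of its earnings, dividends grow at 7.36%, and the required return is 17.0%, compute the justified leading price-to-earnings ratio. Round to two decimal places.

8.51

Payout ratio b = 1 − 0.18 = 0.82.
Justified leading P/E = b/(r−g) = 0.82/(0.17−0.0736) = 8.5062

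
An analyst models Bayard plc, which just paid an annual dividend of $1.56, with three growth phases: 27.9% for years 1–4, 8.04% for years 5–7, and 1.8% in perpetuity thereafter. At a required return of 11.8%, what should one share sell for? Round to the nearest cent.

Three-stage DDM. Project D₁…D_7; terminal Gordon value at t=7 with g = 0.018; discount at r = 0.118.
D_1 = 1.9952
D_2 = 2.5519
D_3 = 3.2639
D_4 = 4.1745
D_5 = 4.5102
D_6 = 4.8728
D_7 = 5.2645
TV_7 = 5.3593/(0.118−0.018) = 53.5930
P₀ = Σ Dₜ/(1+r)ᵗ + TV_7/(1+r)^7 = 40.8708

$40.87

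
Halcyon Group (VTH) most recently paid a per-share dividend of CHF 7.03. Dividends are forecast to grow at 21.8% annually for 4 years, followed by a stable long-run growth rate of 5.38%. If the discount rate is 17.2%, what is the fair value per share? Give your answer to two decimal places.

CHF 104.10

Two-stage DDM. Project D₁…D_4 at 0.218, terminal growth 0.0538, discount at r = 0.172.
D_1 = 8.5625
D_2 = 10.4292
D_3 = 12.7027
D_4 = 15.4719
Terminal value at t=4: TV = D_5/(r−g) = 16.3043/(0.172−0.0538) = 137.9384
P₀ = 8.5625/(1+0.172)^1 + 10.4292/(1+0.172)^2 + 12.7027/(1+0.172)^3 + 15.4719/(1+0.172)^4 + 137.9384/(1+0.172)^4 = 104.0993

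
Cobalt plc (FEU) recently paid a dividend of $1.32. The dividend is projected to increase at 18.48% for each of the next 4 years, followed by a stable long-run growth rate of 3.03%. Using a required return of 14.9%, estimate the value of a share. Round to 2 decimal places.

$18.66

Two-stage DDM. Project D₁…D_4 at 0.1848, terminal growth 0.0303, discount at r = 0.149.
D_1 = 1.5639
D_2 = 1.8530
D_3 = 2.1954
D_4 = 2.6011
Terminal value at t=4: TV = D_5/(r−g) = 2.6799/(0.149−0.0303) = 22.5770
P₀ = 1.5639/(1+0.149)^1 + 1.8530/(1+0.149)^2 + 2.1954/(1+0.149)^3 + 2.6011/(1+0.149)^4 + 22.5770/(1+0.149)^4 = 18.6578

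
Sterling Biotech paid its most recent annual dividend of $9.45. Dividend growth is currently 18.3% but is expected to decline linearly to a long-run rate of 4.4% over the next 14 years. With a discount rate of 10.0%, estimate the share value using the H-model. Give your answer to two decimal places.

H-model: P₀ = D₀[(1+g_L) + H(g_S−g_L)]/(r−g_L), with H = 14/2 = 7.
P₀ = 9.45 × [(1+0.044) + 7×(0.183−0.044)] / (0.1−0.044)
   = 9.45 × 2.0170 / 0.056 = 340.3687

$340.37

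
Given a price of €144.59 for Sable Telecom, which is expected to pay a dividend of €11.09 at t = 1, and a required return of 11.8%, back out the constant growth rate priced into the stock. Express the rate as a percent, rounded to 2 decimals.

From P₀ = D₁/(r − g), the implied growth is g = r − D₁/P₀.
g = 0.118 − 11.09/144.59 = 0.118 − 0.07670 = 0.04130

4.13%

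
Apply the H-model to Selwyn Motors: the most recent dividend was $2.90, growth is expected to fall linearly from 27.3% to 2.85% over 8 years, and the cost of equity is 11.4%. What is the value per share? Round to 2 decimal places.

H-model: P₀ = D₀[(1+g_L) + H(g_S−g_L)]/(r−g_L), with H = 8/2 = 4.
P₀ = 2.90 × [(1+0.0285) + 4×(0.273−0.0285)] / (0.114−0.0285)
   = 2.90 × 2.0065 / 0.0855 = 68.0567

$68.06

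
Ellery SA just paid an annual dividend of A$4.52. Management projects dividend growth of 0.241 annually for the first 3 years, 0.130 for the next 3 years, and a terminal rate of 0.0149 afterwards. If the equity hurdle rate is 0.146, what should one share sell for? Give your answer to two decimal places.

A$75.28

Three-stage DDM. Project D₁…D_6; terminal Gordon value at t=6 with g = 0.0149; discount at r = 0.146.
D_1 = 5.6093
D_2 = 6.9612
D_3 = 8.6388
D_4 = 9.7619
D_5 = 11.0309
D_6 = 12.4649
TV_6 = 12.6506/(0.146−0.0149) = 96.4961
P₀ = Σ Dₜ/(1+r)ᵗ + TV_6/(1+r)^6 = 75.2774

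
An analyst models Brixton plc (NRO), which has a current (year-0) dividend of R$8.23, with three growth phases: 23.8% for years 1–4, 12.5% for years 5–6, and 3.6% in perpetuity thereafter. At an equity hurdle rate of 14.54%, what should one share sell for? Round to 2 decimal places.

Three-stage DDM. Project D₁…D_6; terminal Gordon value at t=6 with g = 0.036; discount at r = 0.1454.
D_1 = 10.1887
D_2 = 12.6137
D_3 = 15.6157
D_4 = 19.3323
D_5 = 21.7488
D_6 = 24.4674
TV_6 = 25.3482/(0.1454−0.036) = 231.7021
P₀ = Σ Dₜ/(1+r)ᵗ + TV_6/(1+r)^6 = 164.6101

R$164.61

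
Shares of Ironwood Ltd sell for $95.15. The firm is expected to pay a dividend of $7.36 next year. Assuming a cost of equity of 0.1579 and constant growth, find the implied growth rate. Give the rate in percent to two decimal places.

8.05%

From P₀ = D₁/(r − g), the implied growth is g = r − D₁/P₀.
g = 0.1579 − 7.36/95.15 = 0.1579 − 0.07735 = 0.08055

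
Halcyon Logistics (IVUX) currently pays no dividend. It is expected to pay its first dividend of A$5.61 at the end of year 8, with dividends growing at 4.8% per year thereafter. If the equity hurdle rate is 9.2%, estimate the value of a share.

A$68.86

Deferred-dividend DDM. At t=7 the remaining stream is a growing perpetuity with first payment D_8 = 5.61.
V_7 = D_8/(r−g) = 5.61/(0.092−0.048) = 127.5000
P₀ = V_7/(1+r)^7 = 127.5000/(1+0.092)^7 = 68.8576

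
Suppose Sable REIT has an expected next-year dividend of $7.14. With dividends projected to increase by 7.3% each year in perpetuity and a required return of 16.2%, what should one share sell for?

$80.22

Gordon growth model: P₀ = D₁/(r − g), with D₁ = 7.14 given directly.
P₀ = 7.1400 / (0.162 − 0.073) = 7.1400 / 0.089 = 80.2247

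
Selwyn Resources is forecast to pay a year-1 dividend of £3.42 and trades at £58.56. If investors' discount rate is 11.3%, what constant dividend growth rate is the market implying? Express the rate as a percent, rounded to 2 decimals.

From P₀ = D₁/(r − g), the implied growth is g = r − D₁/P₀.
g = 0.113 − 3.42/58.56 = 0.113 − 0.05840 = 0.05460

5.46%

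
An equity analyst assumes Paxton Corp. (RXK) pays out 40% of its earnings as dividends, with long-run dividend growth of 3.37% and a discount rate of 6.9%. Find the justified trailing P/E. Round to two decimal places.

11.71

Justified trailing P/E = b(1+g)/(r−g) = 0.40×(1+0.0337)/(0.069−0.0337) = 11.7133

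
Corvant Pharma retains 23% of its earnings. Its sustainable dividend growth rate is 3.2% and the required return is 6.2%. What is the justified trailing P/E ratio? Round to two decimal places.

Payout ratio b = 1 − 0.23 = 0.77.
Justified trailing P/E = b(1+g)/(r−g) = 0.77×(1+0.032)/(0.062−0.032) = 26.4880

26.49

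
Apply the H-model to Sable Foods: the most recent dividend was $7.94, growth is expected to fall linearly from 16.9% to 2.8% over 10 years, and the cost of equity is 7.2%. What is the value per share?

H-model: P₀ = D₀[(1+g_L) + H(g_S−g_L)]/(r−g_L), with H = 10/2 = 5.
P₀ = 7.94 × [(1+0.028) + 5×(0.169−0.028)] / (0.072−0.028)
   = 7.94 × 1.7330 / 0.044 = 312.7277

$312.73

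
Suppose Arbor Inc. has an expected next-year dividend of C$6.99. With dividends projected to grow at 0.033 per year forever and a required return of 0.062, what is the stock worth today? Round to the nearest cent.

Gordon growth model: P₀ = D₁/(r − g), with D₁ = 6.99 given directly.
P₀ = 6.9900 / (0.062 − 0.033) = 6.9900 / 0.029 = 241.0345

C$241.03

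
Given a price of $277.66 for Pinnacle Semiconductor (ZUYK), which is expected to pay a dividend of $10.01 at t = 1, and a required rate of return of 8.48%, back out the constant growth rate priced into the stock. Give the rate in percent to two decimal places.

From P₀ = D₁/(r − g), the implied growth is g = r − D₁/P₀.
g = 0.0848 − 10.01/277.66 = 0.0848 − 0.03605 = 0.04875

4.87%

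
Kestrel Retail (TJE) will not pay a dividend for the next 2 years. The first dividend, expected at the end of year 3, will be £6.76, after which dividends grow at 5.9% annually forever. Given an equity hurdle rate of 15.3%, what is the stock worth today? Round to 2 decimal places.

Deferred-dividend DDM. At t=2 the remaining stream is a growing perpetuity with first payment D_3 = 6.76.
V_2 = D_3/(r−g) = 6.76/(0.153−0.059) = 71.9149
P₀ = V_2/(1+r)^2 = 71.9149/(1+0.153)^2 = 54.0954

£54.10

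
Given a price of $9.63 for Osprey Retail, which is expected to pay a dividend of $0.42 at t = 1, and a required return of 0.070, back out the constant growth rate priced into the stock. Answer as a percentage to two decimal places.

2.64%

From P₀ = D₁/(r − g), the implied growth is g = r − D₁/P₀.
g = 0.07 − 0.42/9.63 = 0.07 − 0.04361 = 0.02639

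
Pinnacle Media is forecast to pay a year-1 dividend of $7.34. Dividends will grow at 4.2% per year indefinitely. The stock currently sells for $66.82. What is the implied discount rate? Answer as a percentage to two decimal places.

15.18%

Rearranging the constant-growth DDM: r = D₁/P₀ + g.
r = 7.3400 / 66.82 + 0.042 = 0.10985 + 0.042 = 0.15185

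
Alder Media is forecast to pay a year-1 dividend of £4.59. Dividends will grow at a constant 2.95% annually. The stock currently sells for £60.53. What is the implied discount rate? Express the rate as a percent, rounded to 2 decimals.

10.53%

Rearranging the constant-growth DDM: r = D₁/P₀ + g.
r = 4.5900 / 60.53 + 0.0295 = 0.07583 + 0.0295 = 0.10533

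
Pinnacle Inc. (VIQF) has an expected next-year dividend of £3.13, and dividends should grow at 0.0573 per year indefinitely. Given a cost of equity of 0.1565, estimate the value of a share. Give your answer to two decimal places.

£31.55

Gordon growth model: P₀ = D₁/(r − g), with D₁ = 3.13 given directly.
P₀ = 3.1300 / (0.1565 − 0.0573) = 3.1300 / 0.0992 = 31.5524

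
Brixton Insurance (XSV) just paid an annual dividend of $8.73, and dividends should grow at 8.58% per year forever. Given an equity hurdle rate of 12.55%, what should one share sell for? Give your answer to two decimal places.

Gordon growth model: P₀ = D₁/(r − g). D₁ = 8.73 × (1 + 0.0858) = 9.4790.
P₀ = 9.4790 / (0.1255 − 0.0858) = 9.4790 / 0.0397 = 238.7666

$238.77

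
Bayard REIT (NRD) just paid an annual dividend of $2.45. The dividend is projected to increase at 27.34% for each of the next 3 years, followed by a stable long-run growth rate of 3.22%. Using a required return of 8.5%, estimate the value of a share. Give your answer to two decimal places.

Two-stage DDM. Project D₁…D_3 at 0.2734, terminal growth 0.0322, discount at r = 0.085.
D_1 = 3.1198
D_2 = 3.9728
D_3 = 5.0590
Terminal value at t=3: TV = D_4/(r−g) = 5.2219/(0.085−0.0322) = 98.8987
P₀ = 3.1198/(1+0.085)^1 + 3.9728/(1+0.085)^2 + 5.0590/(1+0.085)^3 + 98.8987/(1+0.085)^3 = 87.6394

$87.64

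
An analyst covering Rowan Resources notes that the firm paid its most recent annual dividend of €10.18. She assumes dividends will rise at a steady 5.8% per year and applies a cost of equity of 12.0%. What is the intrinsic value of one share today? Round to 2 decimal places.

€173.72

Gordon growth model: P₀ = D₁/(r − g). D₁ = 10.18 × (1 + 0.058) = 10.7704.
P₀ = 10.7704 / (0.12 − 0.058) = 10.7704 / 0.062 = 173.7168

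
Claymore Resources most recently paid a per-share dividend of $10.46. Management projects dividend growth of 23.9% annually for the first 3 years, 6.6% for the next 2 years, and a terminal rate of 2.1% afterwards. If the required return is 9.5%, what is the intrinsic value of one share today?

Three-stage DDM. Project D₁…D_5; terminal Gordon value at t=5 with g = 0.021; discount at r = 0.095.
D_1 = 12.9599
D_2 = 16.0574
D_3 = 19.8951
D_4 = 21.2082
D_5 = 22.6079
TV_5 = 23.0827/(0.095−0.021) = 311.9278
P₀ = Σ Dₜ/(1+r)ᵗ + TV_5/(1+r)^5 = 267.6389

$267.64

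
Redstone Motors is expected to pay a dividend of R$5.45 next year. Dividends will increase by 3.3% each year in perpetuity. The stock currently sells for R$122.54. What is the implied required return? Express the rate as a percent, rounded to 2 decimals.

7.75%

Rearranging the constant-growth DDM: r = D₁/P₀ + g.
r = 5.4500 / 122.54 + 0.033 = 0.04448 + 0.033 = 0.07748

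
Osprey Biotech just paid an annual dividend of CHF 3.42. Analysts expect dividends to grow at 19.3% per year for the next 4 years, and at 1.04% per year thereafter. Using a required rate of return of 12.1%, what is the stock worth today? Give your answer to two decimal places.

CHF 56.10

Two-stage DDM. Project D₁…D_4 at 0.193, terminal growth 0.0104, discount at r = 0.121.
D_1 = 4.0801
D_2 = 4.8675
D_3 = 5.8069
D_4 = 6.9277
Terminal value at t=4: TV = D_5/(r−g) = 6.9997/(0.121−0.0104) = 63.2887
P₀ = 4.0801/(1+0.121)^1 + 4.8675/(1+0.121)^2 + 5.8069/(1+0.121)^3 + 6.9277/(1+0.121)^4 + 63.2887/(1+0.121)^4 = 56.1001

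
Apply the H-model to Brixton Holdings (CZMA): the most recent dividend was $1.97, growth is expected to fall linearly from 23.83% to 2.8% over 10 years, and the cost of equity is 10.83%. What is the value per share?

H-model: P₀ = D₀[(1+g_L) + H(g_S−g_L)]/(r−g_L), with H = 10/2 = 5.
P₀ = 1.97 × [(1+0.028) + 5×(0.2383−0.028)] / (0.1083−0.028)
   = 1.97 × 2.0795 / 0.0803 = 51.0164

$51.02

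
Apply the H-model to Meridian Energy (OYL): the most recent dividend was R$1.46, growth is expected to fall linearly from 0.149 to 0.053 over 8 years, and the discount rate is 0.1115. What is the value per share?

R$35.86

H-model: P₀ = D₀[(1+g_L) + H(g_S−g_L)]/(r−g_L), with H = 8/2 = 4.
P₀ = 1.46 × [(1+0.053) + 4×(0.149−0.053)] / (0.1115−0.053)
   = 1.46 × 1.4370 / 0.0585 = 35.8636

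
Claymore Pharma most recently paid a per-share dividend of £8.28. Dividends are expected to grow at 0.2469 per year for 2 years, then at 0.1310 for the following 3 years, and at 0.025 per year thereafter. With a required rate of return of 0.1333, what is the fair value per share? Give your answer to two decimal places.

£143.37

Three-stage DDM. Project D₁…D_5; terminal Gordon value at t=5 with g = 0.025; discount at r = 0.1333.
D_1 = 10.3243
D_2 = 12.8734
D_3 = 14.5598
D_4 = 16.4672
D_5 = 18.6244
TV_5 = 19.0900/(0.1333−0.025) = 176.2694
P₀ = Σ Dₜ/(1+r)ᵗ + TV_5/(1+r)^5 = 143.3678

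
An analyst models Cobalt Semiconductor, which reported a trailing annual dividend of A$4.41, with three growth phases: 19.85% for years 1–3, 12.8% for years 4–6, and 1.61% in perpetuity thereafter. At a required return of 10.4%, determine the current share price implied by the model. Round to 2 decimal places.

Three-stage DDM. Project D₁…D_6; terminal Gordon value at t=6 with g = 0.0161; discount at r = 0.104.
D_1 = 5.2854
D_2 = 6.3345
D_3 = 7.5919
D_4 = 8.5637
D_5 = 9.6599
D_6 = 10.8963
TV_6 = 11.0718/(0.104−0.0161) = 125.9585
P₀ = Σ Dₜ/(1+r)ᵗ + TV_6/(1+r)^6 = 102.8687

A$102.87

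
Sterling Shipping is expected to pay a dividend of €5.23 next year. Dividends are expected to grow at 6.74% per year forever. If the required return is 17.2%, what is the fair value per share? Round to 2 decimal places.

€50.00

Gordon growth model: P₀ = D₁/(r − g), with D₁ = 5.23 given directly.
P₀ = 5.2300 / (0.172 − 0.0674) = 5.2300 / 0.1046 = 50.0000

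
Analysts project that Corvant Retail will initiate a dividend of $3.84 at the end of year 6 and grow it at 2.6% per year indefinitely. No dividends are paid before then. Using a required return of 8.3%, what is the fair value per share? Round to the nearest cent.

Deferred-dividend DDM. At t=5 the remaining stream is a growing perpetuity with first payment D_6 = 3.84.
V_5 = D_6/(r−g) = 3.84/(0.083−0.026) = 67.3684
P₀ = V_5/(1+r)^5 = 67.3684/(1+0.083)^5 = 45.2183

$45.22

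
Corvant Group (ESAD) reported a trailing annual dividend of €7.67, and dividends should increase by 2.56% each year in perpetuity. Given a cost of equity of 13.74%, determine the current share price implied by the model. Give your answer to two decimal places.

Gordon growth model: P₀ = D₁/(r − g). D₁ = 7.67 × (1 + 0.0256) = 7.8664.
P₀ = 7.8664 / (0.1374 − 0.0256) = 7.8664 / 0.1118 = 70.3609

€70.36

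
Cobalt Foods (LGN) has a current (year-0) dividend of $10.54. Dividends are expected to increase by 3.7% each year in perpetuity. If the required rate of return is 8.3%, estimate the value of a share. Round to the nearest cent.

Gordon growth model: P₀ = D₁/(r − g). D₁ = 10.54 × (1 + 0.037) = 10.9300.
P₀ = 10.9300 / (0.083 − 0.037) = 10.9300 / 0.046 = 237.6083

$237.61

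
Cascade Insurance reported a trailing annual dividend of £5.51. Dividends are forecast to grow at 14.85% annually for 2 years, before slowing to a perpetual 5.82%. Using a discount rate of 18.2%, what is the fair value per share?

Two-stage DDM. Project D₁…D_2 at 0.1485, terminal growth 0.0582, discount at r = 0.182.
D_1 = 6.3282
D_2 = 7.2680
Terminal value at t=2: TV = D_3/(r−g) = 7.6910/(0.182−0.0582) = 62.1242
P₀ = 6.3282/(1+0.182)^1 + 7.2680/(1+0.182)^2 + 62.1242/(1+0.182)^2 = 55.0217

£55.02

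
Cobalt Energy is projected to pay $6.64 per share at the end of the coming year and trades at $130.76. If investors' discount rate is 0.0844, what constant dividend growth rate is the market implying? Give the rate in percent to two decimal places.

3.36%

From P₀ = D₁/(r − g), the implied growth is g = r − D₁/P₀.
g = 0.0844 − 6.64/130.76 = 0.0844 − 0.05078 = 0.03362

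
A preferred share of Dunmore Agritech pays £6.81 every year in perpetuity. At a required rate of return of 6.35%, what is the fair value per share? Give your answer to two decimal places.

£107.24

Zero-growth DDM (perpetuity): P₀ = D/r = 6.81 / 0.0635 = 107.2441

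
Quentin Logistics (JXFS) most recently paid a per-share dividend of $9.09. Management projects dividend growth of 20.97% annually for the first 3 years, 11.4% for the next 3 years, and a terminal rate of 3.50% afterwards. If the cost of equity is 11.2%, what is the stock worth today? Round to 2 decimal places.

Three-stage DDM. Project D₁…D_6; terminal Gordon value at t=6 with g = 0.035; discount at r = 0.112.
D_1 = 10.9962
D_2 = 13.3021
D_3 = 16.0915
D_4 = 17.9259
D_5 = 19.9695
D_6 = 22.2460
TV_6 = 23.0246/(0.112−0.035) = 299.0213
P₀ = Σ Dₜ/(1+r)ᵗ + TV_6/(1+r)^6 = 225.7345

$225.73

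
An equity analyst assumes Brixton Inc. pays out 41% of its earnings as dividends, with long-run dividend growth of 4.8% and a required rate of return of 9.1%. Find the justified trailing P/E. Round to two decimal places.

Justified trailing P/E = b(1+g)/(r−g) = 0.41×(1+0.048)/(0.091−0.048) = 9.9926

9.99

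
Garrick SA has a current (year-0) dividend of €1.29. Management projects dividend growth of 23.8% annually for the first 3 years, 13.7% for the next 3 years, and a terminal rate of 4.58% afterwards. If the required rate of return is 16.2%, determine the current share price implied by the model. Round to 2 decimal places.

€22.03

Three-stage DDM. Project D₁…D_6; terminal Gordon value at t=6 with g = 0.0458; discount at r = 0.162.
D_1 = 1.5970
D_2 = 1.9771
D_3 = 2.4477
D_4 = 2.7830
D_5 = 3.1643
D_6 = 3.5978
TV_6 = 3.7625/(0.162−0.0458) = 32.3799
P₀ = Σ Dₜ/(1+r)ᵗ + TV_6/(1+r)^6 = 22.0337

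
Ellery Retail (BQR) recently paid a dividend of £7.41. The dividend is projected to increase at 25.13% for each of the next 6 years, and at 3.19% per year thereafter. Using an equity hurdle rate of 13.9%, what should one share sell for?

£188.10

Two-stage DDM. Project D₁…D_6 at 0.2513, terminal growth 0.0319, discount at r = 0.139.
D_1 = 9.2721
D_2 = 11.6022
D_3 = 14.5179
D_4 = 18.1662
D_5 = 22.7314
D_6 = 28.4438
Terminal value at t=6: TV = D_7/(r−g) = 29.3511/(0.139−0.0319) = 274.0533
P₀ = 9.2721/(1+0.139)^1 + 11.6022/(1+0.139)^2 + 14.5179/(1+0.139)^3 + 18.1662/(1+0.139)^4 + 22.7314/(1+0.139)^5 + 28.4438/(1+0.139)^6 + 274.0533/(1+0.139)^6 = 188.1015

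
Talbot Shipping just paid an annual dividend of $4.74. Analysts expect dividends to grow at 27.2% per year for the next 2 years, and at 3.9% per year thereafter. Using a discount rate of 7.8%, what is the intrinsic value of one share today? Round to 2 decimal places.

Two-stage DDM. Project D₁…D_2 at 0.272, terminal growth 0.039, discount at r = 0.078.
D_1 = 6.0293
D_2 = 7.6692
Terminal value at t=2: TV = D_3/(r−g) = 7.9683/(0.078−0.039) = 204.3165
P₀ = 6.0293/(1+0.078)^1 + 7.6692/(1+0.078)^2 + 204.3165/(1+0.078)^2 = 188.0117

$188.01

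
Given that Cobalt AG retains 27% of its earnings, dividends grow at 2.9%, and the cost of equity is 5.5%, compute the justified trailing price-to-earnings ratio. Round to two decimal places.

Payout ratio b = 1 − 0.27 = 0.73.
Justified trailing P/E = b(1+g)/(r−g) = 0.73×(1+0.029)/(0.055−0.029) = 28.8912

28.89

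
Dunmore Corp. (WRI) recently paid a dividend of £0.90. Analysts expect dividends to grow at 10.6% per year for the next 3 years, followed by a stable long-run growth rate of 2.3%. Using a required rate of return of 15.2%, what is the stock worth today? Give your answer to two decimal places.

£8.81

Two-stage DDM. Project D₁…D_3 at 0.106, terminal growth 0.023, discount at r = 0.152.
D_1 = 0.9954
D_2 = 1.1009
D_3 = 1.2176
Terminal value at t=3: TV = D_4/(r−g) = 1.2456/(0.152−0.023) = 9.6559
P₀ = 0.9954/(1+0.152)^1 + 1.1009/(1+0.152)^2 + 1.2176/(1+0.152)^3 + 9.6559/(1+0.152)^3 = 8.8060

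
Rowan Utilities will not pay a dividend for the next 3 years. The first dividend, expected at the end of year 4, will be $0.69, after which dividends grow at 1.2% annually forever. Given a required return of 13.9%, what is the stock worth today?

$3.68

Deferred-dividend DDM. At t=3 the remaining stream is a growing perpetuity with first payment D_4 = 0.69.
V_3 = D_4/(r−g) = 0.69/(0.139−0.012) = 5.4331
P₀ = V_3/(1+r)^3 = 5.4331/(1+0.139)^3 = 3.6768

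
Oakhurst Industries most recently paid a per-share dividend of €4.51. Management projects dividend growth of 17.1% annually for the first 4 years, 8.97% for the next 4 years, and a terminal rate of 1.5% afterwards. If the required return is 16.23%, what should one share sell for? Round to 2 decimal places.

€58.98

Three-stage DDM. Project D₁…D_8; terminal Gordon value at t=8 with g = 0.015; discount at r = 0.1623.
D_1 = 5.2812
D_2 = 6.1843
D_3 = 7.2418
D_4 = 8.4802
D_5 = 9.2408
D_6 = 10.0697
D_7 = 10.9730
D_8 = 11.9573
TV_8 = 12.1366/(0.1623−0.015) = 82.3939
P₀ = Σ Dₜ/(1+r)ᵗ + TV_8/(1+r)^8 = 58.9768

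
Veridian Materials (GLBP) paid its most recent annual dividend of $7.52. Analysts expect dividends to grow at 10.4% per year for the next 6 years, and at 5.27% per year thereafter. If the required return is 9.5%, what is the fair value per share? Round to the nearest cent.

Two-stage DDM. Project D₁…D_6 at 0.104, terminal growth 0.0527, discount at r = 0.095.
D_1 = 8.3021
D_2 = 9.1655
D_3 = 10.1187
D_4 = 11.1711
D_5 = 12.3328
D_6 = 13.6155
Terminal value at t=6: TV = D_7/(r−g) = 14.3330/(0.095−0.0527) = 338.8415
P₀ = 8.3021/(1+0.095)^1 + 9.1655/(1+0.095)^2 + 10.1187/(1+0.095)^3 + 11.1711/(1+0.095)^4 + 12.3328/(1+0.095)^5 + 13.6155/(1+0.095)^6 + 338.8415/(1+0.095)^6 = 243.0034

$243.00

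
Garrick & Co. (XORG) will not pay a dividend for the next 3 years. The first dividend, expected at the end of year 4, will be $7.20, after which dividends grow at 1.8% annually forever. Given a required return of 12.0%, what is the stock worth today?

Deferred-dividend DDM. At t=3 the remaining stream is a growing perpetuity with first payment D_4 = 7.20.
V_3 = D_4/(r−g) = 7.20/(0.12−0.018) = 70.5882
P₀ = V_3/(1+r)^3 = 70.5882/(1+0.12)^3 = 50.2433

$50.24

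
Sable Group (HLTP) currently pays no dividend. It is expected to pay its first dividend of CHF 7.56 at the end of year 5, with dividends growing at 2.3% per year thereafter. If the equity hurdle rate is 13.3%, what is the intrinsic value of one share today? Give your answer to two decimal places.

Deferred-dividend DDM. At t=4 the remaining stream is a growing perpetuity with first payment D_5 = 7.56.
V_4 = D_5/(r−g) = 7.56/(0.133−0.023) = 68.7273
P₀ = V_4/(1+r)^4 = 68.7273/(1+0.133)^4 = 41.7070

CHF 41.71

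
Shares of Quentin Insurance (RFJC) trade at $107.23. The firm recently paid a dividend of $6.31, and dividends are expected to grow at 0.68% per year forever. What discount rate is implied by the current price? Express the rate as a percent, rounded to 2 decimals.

6.60%

Rearranging the constant-growth DDM: r = D₁/P₀ + g.
D₁ = 6.31 × (1 + 0.0068) = 6.3529.
r = 6.3529 / 107.23 + 0.0068 = 0.05925 + 0.0068 = 0.06605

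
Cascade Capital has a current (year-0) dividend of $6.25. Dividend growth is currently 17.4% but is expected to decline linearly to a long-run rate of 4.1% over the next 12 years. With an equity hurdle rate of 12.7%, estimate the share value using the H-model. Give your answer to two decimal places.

$133.65

H-model: P₀ = D₀[(1+g_L) + H(g_S−g_L)]/(r−g_L), with H = 12/2 = 6.
P₀ = 6.25 × [(1+0.041) + 6×(0.174−0.041)] / (0.127−0.041)
   = 6.25 × 1.8390 / 0.086 = 133.6483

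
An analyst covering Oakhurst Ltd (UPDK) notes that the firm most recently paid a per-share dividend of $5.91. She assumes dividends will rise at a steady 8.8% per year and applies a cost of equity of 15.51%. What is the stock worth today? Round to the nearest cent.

Gordon growth model: P₀ = D₁/(r − g). D₁ = 5.91 × (1 + 0.088) = 6.4301.
P₀ = 6.4301 / (0.1551 − 0.088) = 6.4301 / 0.0671 = 95.8283

$95.83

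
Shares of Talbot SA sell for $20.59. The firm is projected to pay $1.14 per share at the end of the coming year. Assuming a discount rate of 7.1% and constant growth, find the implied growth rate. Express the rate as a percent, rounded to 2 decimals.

From P₀ = D₁/(r − g), the implied growth is g = r − D₁/P₀.
g = 0.071 − 1.14/20.59 = 0.071 − 0.05537 = 0.01563

1.56%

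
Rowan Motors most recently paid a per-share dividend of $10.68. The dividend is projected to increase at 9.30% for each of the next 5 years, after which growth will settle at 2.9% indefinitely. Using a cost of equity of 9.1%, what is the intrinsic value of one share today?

Two-stage DDM. Project D₁…D_5 at 0.093, terminal growth 0.029, discount at r = 0.091.
D_1 = 11.6732
D_2 = 12.7589
D_3 = 13.9454
D_4 = 15.2423
D_5 = 16.6599
Terminal value at t=5: TV = D_6/(r−g) = 17.1430/(0.091−0.029) = 276.5004
P₀ = 11.6732/(1+0.091)^1 + 12.7589/(1+0.091)^2 + 13.9454/(1+0.091)^3 + 15.2423/(1+0.091)^4 + 16.6599/(1+0.091)^5 + 276.5004/(1+0.091)^5 = 232.5786

$232.58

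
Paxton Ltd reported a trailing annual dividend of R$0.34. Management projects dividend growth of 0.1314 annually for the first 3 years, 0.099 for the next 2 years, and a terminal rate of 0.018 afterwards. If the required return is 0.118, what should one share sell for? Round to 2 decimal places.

Three-stage DDM. Project D₁…D_5; terminal Gordon value at t=5 with g = 0.018; discount at r = 0.118.
D_1 = 0.3847
D_2 = 0.4352
D_3 = 0.4924
D_4 = 0.5412
D_5 = 0.5947
TV_5 = 0.6054/(0.118−0.018) = 6.0544
P₀ = Σ Dₜ/(1+r)ᵗ + TV_5/(1+r)^5 = 5.1978

R$5.20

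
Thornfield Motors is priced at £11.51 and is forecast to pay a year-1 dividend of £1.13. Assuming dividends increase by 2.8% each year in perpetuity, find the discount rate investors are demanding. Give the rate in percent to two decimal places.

12.62%

Rearranging the constant-growth DDM: r = D₁/P₀ + g.
r = 1.1300 / 11.51 + 0.028 = 0.09818 + 0.028 = 0.12618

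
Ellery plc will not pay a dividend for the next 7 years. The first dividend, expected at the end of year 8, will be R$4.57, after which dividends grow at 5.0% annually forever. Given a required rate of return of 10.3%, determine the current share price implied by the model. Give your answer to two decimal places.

R$43.41

Deferred-dividend DDM. At t=7 the remaining stream is a growing perpetuity with first payment D_8 = 4.57.
V_7 = D_8/(r−g) = 4.57/(0.103−0.05) = 86.2264
P₀ = V_7/(1+r)^7 = 86.2264/(1+0.103)^7 = 43.4122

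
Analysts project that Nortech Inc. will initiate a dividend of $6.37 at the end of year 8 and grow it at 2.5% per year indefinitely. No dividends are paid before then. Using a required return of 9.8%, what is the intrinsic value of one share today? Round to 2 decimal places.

$45.35

Deferred-dividend DDM. At t=7 the remaining stream is a growing perpetuity with first payment D_8 = 6.37.
V_7 = D_8/(r−g) = 6.37/(0.098−0.025) = 87.2603
P₀ = V_7/(1+r)^7 = 87.2603/(1+0.098)^7 = 45.3524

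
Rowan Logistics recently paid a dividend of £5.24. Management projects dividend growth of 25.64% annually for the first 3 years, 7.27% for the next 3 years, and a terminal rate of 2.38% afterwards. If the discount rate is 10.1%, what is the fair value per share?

Three-stage DDM. Project D₁…D_6; terminal Gordon value at t=6 with g = 0.0238; discount at r = 0.101.
D_1 = 6.5835
D_2 = 8.2716
D_3 = 10.3924
D_4 = 11.1479
D_5 = 11.9584
D_6 = 12.8277
TV_6 = 13.1330/(0.101−0.0238) = 170.1170
P₀ = Σ Dₜ/(1+r)ᵗ + TV_6/(1+r)^6 = 138.2740

£138.27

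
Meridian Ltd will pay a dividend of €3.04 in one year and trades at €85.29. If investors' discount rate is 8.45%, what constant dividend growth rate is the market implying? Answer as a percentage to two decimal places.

From P₀ = D₁/(r − g), the implied growth is g = r − D₁/P₀.
g = 0.0845 − 3.04/85.29 = 0.0845 − 0.03564 = 0.04886

4.89%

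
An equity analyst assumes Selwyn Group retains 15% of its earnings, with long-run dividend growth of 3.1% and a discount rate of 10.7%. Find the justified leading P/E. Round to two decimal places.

Payout ratio b = 1 − 0.15 = 0.85.
Justified leading P/E = b/(r−g) = 0.85/(0.107−0.031) = 11.1842

11.18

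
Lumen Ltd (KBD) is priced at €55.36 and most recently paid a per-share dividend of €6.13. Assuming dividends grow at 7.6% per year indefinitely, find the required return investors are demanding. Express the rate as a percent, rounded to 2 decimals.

Rearranging the constant-growth DDM: r = D₁/P₀ + g.
D₁ = 6.13 × (1 + 0.076) = 6.5959.
r = 6.5959 / 55.36 + 0.076 = 0.11915 + 0.076 = 0.19515

19.51%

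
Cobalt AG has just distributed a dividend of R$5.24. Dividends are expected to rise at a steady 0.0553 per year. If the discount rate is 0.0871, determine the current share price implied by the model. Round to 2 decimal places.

R$173.89

Gordon growth model: P₀ = D₁/(r − g). D₁ = 5.24 × (1 + 0.0553) = 5.5298.
P₀ = 5.5298 / (0.0871 − 0.0553) = 5.5298 / 0.0318 = 173.8922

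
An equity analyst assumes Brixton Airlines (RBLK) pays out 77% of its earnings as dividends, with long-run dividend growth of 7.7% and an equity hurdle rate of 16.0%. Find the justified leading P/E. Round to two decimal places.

9.28

Justified leading P/E = b/(r−g) = 0.77/(0.16−0.077) = 9.2771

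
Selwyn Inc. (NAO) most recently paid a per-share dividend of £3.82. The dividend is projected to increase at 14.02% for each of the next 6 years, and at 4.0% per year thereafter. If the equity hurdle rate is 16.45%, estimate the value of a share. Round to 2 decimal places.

Two-stage DDM. Project D₁…D_6 at 0.1402, terminal growth 0.04, discount at r = 0.1645.
D_1 = 4.3556
D_2 = 4.9662
D_3 = 5.6625
D_4 = 6.4564
D_5 = 7.3615
D_6 = 8.3936
Terminal value at t=6: TV = D_7/(r−g) = 8.7294/(0.1645−0.04) = 70.1154
P₀ = 4.3556/(1+0.1645)^1 + 4.9662/(1+0.1645)^2 + 5.6625/(1+0.1645)^3 + 6.4564/(1+0.1645)^4 + 7.3615/(1+0.1645)^5 + 8.3936/(1+0.1645)^6 + 70.1154/(1+0.1645)^6 = 49.4205

£49.42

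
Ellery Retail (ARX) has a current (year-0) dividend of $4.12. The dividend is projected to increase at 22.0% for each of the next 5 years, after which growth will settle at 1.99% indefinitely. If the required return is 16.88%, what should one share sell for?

Two-stage DDM. Project D₁…D_5 at 0.22, terminal growth 0.0199, discount at r = 0.1688.
D_1 = 5.0264
D_2 = 6.1322
D_3 = 7.4813
D_4 = 9.1272
D_5 = 11.1352
Terminal value at t=5: TV = D_6/(r−g) = 11.3567/(0.1688−0.0199) = 76.2710
P₀ = 5.0264/(1+0.1688)^1 + 6.1322/(1+0.1688)^2 + 7.4813/(1+0.1688)^3 + 9.1272/(1+0.1688)^4 + 11.1352/(1+0.1688)^5 + 76.2710/(1+0.1688)^5 = 58.4376

$58.44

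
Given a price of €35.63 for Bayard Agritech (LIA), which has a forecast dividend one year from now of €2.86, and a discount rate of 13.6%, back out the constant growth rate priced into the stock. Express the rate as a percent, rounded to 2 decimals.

From P₀ = D₁/(r − g), the implied growth is g = r − D₁/P₀.
g = 0.136 − 2.86/35.63 = 0.136 − 0.08027 = 0.05573

5.57%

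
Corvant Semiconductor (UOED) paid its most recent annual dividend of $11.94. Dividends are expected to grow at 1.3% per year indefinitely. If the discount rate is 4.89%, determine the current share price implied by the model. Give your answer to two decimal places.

$336.91

Gordon growth model: P₀ = D₁/(r − g). D₁ = 11.94 × (1 + 0.013) = 12.0952.
P₀ = 12.0952 / (0.0489 − 0.013) = 12.0952 / 0.0359 = 336.9142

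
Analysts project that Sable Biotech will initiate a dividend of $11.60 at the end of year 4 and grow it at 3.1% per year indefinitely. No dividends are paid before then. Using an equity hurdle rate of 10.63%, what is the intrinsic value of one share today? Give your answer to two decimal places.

$113.77

Deferred-dividend DDM. At t=3 the remaining stream is a growing perpetuity with first payment D_4 = 11.60.
V_3 = D_4/(r−g) = 11.60/(0.1063−0.031) = 154.0505
P₀ = V_3/(1+r)^3 = 154.0505/(1+0.1063)^3 = 113.7743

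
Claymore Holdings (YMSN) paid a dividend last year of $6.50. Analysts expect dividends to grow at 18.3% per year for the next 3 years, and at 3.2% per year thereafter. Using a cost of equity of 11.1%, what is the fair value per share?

$124.65

Two-stage DDM. Project D₁…D_3 at 0.183, terminal growth 0.032, discount at r = 0.111.
D_1 = 7.6895
D_2 = 9.0967
D_3 = 10.7614
Terminal value at t=3: TV = D_4/(r−g) = 11.1057/(0.111−0.032) = 140.5789
P₀ = 7.6895/(1+0.111)^1 + 9.0967/(1+0.111)^2 + 10.7614/(1+0.111)^3 + 140.5789/(1+0.111)^3 = 124.6512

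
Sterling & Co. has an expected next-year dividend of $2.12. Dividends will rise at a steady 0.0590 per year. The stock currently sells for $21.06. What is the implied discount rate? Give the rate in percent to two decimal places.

15.97%

Rearranging the constant-growth DDM: r = D₁/P₀ + g.
r = 2.1200 / 21.06 + 0.059 = 0.10066 + 0.059 = 0.15966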